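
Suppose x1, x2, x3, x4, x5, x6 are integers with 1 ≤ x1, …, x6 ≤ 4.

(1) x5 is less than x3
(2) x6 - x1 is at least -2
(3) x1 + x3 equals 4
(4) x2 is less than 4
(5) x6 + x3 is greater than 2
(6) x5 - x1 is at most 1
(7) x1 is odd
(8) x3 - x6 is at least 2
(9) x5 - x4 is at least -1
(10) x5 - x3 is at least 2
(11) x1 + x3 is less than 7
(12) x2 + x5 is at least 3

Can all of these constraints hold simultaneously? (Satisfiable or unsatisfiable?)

Constraints 2, 6, 8, and 10 give x6 − x1 ≥ -2, x1 − x5 ≥ -1, x5 − x3 ≥ 2, x3 − x6 ≥ 2.
Adding all 4 inequalities: the left sides telescope to 0, and the right sides sum to (-2) + (-1) + 2 + 2 = 1. So 0 ≥ 1, which is false.

Unsatisfiable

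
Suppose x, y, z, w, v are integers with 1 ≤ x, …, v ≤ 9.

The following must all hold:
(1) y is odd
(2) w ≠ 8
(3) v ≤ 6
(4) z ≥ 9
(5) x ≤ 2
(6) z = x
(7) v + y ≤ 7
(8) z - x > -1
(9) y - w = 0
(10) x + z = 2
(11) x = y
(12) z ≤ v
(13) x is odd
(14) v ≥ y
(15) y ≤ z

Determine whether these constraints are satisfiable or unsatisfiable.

From constraint 4: z ≥ 9. From constraints 3 and 12: z ≤ v and v ≤ 6, so z ≤ 6. But 6 < 9, so no value of z works.

Unsatisfiable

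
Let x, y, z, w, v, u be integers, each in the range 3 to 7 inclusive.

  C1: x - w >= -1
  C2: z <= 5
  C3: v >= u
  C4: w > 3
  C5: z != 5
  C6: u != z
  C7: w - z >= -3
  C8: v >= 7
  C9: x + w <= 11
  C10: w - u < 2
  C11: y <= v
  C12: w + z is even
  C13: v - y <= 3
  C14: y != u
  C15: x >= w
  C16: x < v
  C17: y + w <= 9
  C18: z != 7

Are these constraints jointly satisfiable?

Setting (x, y, z, w, v, u) = (4, 4, 4, 4, 7, 5) satisfies everything: constraint 1: x - w = 0; constraint 7: w - z = 0; constraint 9: x + w = 8, and the others follow.

Satisfiable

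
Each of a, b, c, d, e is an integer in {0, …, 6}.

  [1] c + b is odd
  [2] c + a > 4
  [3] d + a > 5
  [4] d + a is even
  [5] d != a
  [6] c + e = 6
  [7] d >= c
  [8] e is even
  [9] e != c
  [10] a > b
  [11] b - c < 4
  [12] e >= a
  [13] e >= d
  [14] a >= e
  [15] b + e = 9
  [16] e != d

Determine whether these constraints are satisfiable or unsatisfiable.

Satisfiable

The assignment a = 6, b = 3, c = 0, d = 0, e = 6 works:
  constraint 2 holds since c + a = 6.
  constraint 3 holds since d + a = 6.
The rest check out directly.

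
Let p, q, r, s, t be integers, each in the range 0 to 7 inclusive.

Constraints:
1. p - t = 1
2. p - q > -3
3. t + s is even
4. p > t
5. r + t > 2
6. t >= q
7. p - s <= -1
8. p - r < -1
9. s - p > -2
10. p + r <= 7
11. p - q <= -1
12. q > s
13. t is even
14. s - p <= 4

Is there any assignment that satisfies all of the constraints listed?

Constraints 4, 6, 7, and 12 give s < q, q ≤ t, t < p, p < s. Chaining: s < q ≤ t < p < s, which forces s < s — impossible.

Unsatisfiable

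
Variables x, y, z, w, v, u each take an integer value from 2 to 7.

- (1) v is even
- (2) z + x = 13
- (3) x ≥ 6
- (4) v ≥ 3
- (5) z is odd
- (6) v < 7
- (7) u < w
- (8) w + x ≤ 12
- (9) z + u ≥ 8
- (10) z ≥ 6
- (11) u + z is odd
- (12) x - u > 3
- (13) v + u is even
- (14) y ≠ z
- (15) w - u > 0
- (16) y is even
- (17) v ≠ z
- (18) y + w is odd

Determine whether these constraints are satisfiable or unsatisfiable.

Satisfiable

Setting (x, y, z, w, v, u) = (6, 2, 7, 3, 6, 2) satisfies everything: constraint 2: z + x = 13; constraint 8: w + x = 9, and the others follow.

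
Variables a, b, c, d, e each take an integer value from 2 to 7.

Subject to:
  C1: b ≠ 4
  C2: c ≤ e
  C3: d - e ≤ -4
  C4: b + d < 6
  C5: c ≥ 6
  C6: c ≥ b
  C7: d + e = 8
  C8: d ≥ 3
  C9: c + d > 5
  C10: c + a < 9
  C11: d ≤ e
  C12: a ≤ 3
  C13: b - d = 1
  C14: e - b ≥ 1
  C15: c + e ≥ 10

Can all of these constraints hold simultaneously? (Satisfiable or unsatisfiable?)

Unsatisfiable

From constraint 8: d ≥ 3. From constraints 2 and 5: e ≥ c ≥ 6. Hence d + e ≥ 9. But constraint 7 requires d + e = 8, and 8 < 9. Contradiction.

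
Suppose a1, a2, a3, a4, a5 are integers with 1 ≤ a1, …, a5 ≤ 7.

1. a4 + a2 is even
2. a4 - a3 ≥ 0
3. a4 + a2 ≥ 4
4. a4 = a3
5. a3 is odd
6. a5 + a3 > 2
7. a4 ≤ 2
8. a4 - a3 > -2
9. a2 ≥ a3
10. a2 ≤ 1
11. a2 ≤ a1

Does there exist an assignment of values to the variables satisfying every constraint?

Unsatisfiable

From constraint 7: a4 ≤ 2. From constraint 10: a2 ≤ 1. Hence a4 + a2 ≤ 3. But constraint 3 requires a4 + a2 ≥ 4, and 4 > 3. Contradiction.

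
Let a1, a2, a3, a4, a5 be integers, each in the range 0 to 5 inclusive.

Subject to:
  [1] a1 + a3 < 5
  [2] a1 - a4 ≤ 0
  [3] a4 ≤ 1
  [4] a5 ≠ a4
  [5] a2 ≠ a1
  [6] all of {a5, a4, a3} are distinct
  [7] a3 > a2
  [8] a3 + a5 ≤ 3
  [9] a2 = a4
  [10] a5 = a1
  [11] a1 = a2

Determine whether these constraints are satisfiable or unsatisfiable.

From constraints 9, 10, and 11, a5 = a1 = a2 = a4, so a5 = a4. But constraint 4 says a5 ≠ a4. Contradiction.

Unsatisfiable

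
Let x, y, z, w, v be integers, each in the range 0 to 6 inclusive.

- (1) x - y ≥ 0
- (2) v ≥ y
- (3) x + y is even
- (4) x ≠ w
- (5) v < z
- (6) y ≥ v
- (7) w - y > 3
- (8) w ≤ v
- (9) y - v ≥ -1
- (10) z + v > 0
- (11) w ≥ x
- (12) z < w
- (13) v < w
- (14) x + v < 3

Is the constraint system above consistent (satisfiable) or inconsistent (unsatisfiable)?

Unsatisfiable

Constraints 5, 8, and 12 give z < w, w ≤ v, v < z. Chaining: z < w ≤ v < z, which forces z < z — impossible.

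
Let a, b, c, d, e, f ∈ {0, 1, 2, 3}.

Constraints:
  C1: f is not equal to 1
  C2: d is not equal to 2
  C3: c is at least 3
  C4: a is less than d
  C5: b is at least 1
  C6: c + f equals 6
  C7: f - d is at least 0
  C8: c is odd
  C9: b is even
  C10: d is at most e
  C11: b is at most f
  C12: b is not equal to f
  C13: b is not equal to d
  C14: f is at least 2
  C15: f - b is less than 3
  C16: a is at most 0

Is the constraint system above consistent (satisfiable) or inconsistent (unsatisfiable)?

Take a = 0, b = 2, c = 3, d = 3, e = 3, f = 3. Then constraint 6: c + f = 6; constraint 7: f - d = 0, and every other listed constraint is also met.

Satisfiable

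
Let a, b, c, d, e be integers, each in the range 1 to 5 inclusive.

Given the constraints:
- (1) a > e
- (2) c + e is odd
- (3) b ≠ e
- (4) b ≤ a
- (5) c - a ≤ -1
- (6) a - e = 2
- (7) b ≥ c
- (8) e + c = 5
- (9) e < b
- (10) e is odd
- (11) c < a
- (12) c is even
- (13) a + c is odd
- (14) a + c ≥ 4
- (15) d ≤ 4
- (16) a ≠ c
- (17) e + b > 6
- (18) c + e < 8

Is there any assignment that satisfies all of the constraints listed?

Take a = 5, b = 4, c = 2, d = 1, e = 3. Then constraint 5: c - a = -3; constraint 6: a - e = 2, and every other listed constraint is also met.

Satisfiable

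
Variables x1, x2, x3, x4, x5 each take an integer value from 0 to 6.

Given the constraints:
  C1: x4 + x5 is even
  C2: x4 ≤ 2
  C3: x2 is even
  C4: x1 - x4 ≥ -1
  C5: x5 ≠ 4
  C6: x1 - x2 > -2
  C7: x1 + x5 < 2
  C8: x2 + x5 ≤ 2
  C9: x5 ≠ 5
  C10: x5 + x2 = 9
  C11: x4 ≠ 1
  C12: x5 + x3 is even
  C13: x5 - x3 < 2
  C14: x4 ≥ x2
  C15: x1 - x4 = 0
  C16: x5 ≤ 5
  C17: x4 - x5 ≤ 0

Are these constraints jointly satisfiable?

Unsatisfiable

From constraint 16: x5 ≤ 5. From constraints 2 and 14: x2 ≤ x4 ≤ 2. Hence x5 + x2 ≤ 7. But constraint 10 requires x5 + x2 = 9, and 9 > 7. Contradiction.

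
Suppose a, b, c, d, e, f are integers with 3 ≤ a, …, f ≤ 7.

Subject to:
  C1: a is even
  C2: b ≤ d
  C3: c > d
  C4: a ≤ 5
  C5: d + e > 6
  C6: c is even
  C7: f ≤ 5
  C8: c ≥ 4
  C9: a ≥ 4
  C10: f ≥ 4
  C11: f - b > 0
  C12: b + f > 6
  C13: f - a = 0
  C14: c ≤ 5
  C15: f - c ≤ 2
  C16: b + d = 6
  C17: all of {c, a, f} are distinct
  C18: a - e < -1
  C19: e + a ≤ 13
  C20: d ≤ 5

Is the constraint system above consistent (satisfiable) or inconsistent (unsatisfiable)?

Unsatisfiable

Constraints 4, 7, 8, 9, 10, and 14 confine each of c, a, f to the 2 values {4, 5}.
Constraint 17 requires all 3 of them to be distinct, but only 2 values are available — impossible by the pigeonhole principle.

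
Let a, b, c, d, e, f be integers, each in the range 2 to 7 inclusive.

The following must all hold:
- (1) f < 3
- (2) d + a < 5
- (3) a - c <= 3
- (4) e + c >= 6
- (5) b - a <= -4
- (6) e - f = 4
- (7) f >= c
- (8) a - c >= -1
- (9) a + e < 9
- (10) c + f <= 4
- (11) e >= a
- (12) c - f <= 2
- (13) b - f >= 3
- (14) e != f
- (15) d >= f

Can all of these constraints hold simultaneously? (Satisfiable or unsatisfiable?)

Constraints 3, 5, 12, and 13 give c − a ≥ -3, a − b ≥ 4, b − f ≥ 3, f − c ≥ -2.
Adding all 4 inequalities: the left sides telescope to 0, and the right sides sum to (-3) + 4 + 3 + (-2) = 2. So 0 ≥ 2, which is false.

Unsatisfiable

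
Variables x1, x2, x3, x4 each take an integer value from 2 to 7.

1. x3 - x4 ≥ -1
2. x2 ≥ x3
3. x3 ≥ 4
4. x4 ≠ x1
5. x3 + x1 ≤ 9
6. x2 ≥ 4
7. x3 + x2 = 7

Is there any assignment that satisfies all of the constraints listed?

From constraint 3: x3 ≥ 4. From constraint 6: x2 ≥ 4. Hence x3 + x2 ≥ 8. But constraint 7 requires x3 + x2 = 7, and 7 < 8. Contradiction.

Unsatisfiable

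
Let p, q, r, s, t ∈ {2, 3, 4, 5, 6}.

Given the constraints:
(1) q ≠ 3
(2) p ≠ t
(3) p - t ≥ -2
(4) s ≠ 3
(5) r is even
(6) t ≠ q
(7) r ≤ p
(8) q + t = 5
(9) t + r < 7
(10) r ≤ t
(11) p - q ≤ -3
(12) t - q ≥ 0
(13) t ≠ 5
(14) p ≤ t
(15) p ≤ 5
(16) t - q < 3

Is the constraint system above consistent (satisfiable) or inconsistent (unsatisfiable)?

Unsatisfiable

Constraints 3, 11, and 12 give p − t ≥ -2, t − q ≥ 0, q − p ≥ 3.
Adding all 3 inequalities: the left sides telescope to 0, and the right sides sum to (-2) + 0 + 3 = 1. So 0 ≥ 1, which is false.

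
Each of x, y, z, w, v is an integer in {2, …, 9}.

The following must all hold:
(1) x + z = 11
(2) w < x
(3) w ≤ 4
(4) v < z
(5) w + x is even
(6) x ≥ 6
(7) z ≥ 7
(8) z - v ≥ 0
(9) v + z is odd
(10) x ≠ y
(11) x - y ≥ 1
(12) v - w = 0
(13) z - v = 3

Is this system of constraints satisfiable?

Unsatisfiable

From constraint 6: x ≥ 6. From constraint 7: z ≥ 7. Hence x + z ≥ 13. But constraint 1 requires x + z = 11, and 11 < 13. Contradiction.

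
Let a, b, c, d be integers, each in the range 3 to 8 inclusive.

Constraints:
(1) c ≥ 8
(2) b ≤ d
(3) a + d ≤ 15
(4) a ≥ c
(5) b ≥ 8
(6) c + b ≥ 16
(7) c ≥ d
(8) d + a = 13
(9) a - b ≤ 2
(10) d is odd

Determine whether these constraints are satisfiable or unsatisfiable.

Unsatisfiable

From constraints 1 and 4: a ≥ c ≥ 8. From constraints 2 and 5: d ≥ b ≥ 8. Hence a + d ≥ 16. But constraint 3 requires a + d ≤ 15, and 15 < 16. Contradiction.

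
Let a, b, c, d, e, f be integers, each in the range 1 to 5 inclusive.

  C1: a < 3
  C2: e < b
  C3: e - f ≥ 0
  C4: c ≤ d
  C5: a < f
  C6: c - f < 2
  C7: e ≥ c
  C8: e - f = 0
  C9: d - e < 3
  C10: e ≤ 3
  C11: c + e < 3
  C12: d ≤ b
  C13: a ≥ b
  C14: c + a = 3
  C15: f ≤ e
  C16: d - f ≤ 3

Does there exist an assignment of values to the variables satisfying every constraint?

Unsatisfiable

Constraints 2, 3, 5, and 13 give e < b, b ≤ a, a < f, f ≤ e. Chaining: e < b ≤ a < f ≤ e, which forces e < e — impossible.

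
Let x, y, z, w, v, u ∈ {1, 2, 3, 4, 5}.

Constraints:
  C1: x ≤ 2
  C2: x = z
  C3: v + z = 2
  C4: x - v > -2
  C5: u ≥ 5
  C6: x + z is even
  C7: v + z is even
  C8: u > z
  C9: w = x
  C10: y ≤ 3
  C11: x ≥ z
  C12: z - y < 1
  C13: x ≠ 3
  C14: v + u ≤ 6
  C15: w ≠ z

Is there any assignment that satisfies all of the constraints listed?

Unsatisfiable

From constraints 2 and 9, w = x = z, so w = z. But constraint 15 says w ≠ z. Contradiction.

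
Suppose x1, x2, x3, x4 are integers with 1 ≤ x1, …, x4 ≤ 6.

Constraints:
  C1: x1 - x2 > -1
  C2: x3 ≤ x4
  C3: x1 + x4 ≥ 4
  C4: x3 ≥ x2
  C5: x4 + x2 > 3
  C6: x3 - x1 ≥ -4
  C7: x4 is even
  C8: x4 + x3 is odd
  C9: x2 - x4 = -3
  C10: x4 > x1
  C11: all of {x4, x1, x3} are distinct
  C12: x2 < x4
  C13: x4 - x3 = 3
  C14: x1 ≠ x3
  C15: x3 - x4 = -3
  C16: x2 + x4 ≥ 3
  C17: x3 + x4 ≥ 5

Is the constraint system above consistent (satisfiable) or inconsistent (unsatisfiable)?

The assignment x1 = 3, x2 = 1, x3 = 1, x4 = 4 works:
  constraint 1 holds since x1 - x2 = 2.
  constraint 3 holds since x1 + x4 = 7.
The rest check out directly.

Satisfiable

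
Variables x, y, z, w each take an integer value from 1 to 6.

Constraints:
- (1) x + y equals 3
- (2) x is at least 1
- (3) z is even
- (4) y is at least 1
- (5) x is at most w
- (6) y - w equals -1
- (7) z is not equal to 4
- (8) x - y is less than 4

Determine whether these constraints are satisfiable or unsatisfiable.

The assignment x = 2, y = 1, z = 6, w = 2 works:
  constraint 1 holds since x + y = 3.
  constraint 6 holds since y - w = -1.
  constraint 8 holds since x - y = 1.
The rest check out directly.

Satisfiable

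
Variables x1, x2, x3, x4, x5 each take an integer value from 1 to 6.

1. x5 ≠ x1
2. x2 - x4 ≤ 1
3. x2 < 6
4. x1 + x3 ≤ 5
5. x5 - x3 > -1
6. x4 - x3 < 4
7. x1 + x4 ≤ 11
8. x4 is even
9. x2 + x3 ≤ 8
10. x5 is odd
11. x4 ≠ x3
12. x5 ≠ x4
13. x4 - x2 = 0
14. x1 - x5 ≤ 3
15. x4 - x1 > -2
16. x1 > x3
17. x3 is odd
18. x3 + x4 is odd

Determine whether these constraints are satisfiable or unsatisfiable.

Setting (x1, x2, x3, x4, x5) = (4, 4, 1, 4, 1) satisfies everything: constraint 2: x2 - x4 = 0; constraint 4: x1 + x3 = 5; constraint 5: x5 - x3 = 0, and the others follow.

Satisfiable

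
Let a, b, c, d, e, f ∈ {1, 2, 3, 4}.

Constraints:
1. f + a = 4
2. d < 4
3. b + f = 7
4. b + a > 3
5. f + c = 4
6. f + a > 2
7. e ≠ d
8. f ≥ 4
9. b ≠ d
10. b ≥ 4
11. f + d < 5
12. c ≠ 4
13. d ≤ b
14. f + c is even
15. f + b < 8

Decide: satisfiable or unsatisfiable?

From constraint 10: b ≥ 4. From constraint 8: f ≥ 4. Hence b + f ≥ 8. But constraint 3 requires b + f = 7, and 7 < 8. Contradiction.

Unsatisfiable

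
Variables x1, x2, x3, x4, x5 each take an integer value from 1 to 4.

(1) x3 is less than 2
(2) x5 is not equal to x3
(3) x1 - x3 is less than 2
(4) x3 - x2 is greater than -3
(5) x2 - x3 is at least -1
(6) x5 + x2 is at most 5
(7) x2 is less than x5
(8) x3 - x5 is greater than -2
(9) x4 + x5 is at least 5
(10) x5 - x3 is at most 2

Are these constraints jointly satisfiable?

Satisfiable

Setting (x1, x2, x3, x4, x5) = (2, 1, 1, 3, 2) satisfies everything: constraint 3: x1 - x3 = 1; constraint 4: x3 - x2 = 0, and the others follow.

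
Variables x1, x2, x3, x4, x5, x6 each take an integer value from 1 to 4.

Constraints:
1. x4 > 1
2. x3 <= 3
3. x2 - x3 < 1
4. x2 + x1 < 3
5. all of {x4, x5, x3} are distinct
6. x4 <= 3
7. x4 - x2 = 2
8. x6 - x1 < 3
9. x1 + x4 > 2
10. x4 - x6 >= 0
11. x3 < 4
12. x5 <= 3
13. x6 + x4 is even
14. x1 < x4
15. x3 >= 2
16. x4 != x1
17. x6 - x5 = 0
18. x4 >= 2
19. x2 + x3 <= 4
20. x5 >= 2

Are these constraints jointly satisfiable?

Unsatisfiable

Constraints 2, 6, 12, 15, 18, and 20 confine each of x4, x5, x3 to the 2 values {2, 3}.
Constraint 5 requires all 3 of them to be distinct, but only 2 values are available — impossible by the pigeonhole principle.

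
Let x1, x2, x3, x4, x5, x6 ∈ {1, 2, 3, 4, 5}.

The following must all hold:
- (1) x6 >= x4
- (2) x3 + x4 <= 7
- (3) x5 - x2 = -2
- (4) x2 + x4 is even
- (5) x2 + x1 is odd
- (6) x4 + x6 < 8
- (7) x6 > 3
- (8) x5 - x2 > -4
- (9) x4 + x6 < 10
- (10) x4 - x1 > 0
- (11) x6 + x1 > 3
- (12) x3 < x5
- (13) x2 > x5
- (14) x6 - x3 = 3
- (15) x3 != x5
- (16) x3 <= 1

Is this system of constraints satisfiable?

Satisfiable

Take x1 = 2, x2 = 5, x3 = 1, x4 = 3, x5 = 3, x6 = 4. Then constraint 2: x3 + x4 = 4; constraint 3: x5 - x2 = -2; constraint 6: x4 + x6 = 7, and every other listed constraint is also met.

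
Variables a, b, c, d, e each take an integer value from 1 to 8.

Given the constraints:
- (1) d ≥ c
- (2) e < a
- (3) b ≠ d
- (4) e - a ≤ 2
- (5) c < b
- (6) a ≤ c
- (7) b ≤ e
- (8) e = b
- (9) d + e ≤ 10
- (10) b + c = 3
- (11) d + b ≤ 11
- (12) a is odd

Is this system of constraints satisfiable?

Constraints 2, 5, 6, and 7 give c < b, b ≤ e, e < a, a ≤ c. Chaining: c < b ≤ e < a ≤ c, which forces c < c — impossible.

Unsatisfiable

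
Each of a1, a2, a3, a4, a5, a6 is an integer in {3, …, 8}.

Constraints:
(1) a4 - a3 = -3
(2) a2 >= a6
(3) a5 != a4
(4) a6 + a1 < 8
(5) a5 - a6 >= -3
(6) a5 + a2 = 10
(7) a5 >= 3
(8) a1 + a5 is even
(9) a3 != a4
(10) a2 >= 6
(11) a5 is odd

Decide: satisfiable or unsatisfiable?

One satisfying assignment is a1 = 3, a2 = 7, a3 = 7, a4 = 4, a5 = 3, a6 = 4.
For the less obvious constraints — constraint 1: a4 - a3 = -3; constraint 4: a6 + a1 = 7 — and the others hold by inspection.

Satisfiable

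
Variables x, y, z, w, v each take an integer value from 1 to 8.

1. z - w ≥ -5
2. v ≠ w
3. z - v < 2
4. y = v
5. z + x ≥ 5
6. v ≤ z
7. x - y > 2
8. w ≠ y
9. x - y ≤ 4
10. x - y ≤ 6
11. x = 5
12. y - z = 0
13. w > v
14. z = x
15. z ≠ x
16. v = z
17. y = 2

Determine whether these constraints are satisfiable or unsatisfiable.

Unsatisfiable

Constraint 17 fixes y = 2 and constraint 11 fixes x = 5. Constraints 4, 14, and 16 give y = v = z = x, so y = x. But 2 ≠ 5 — contradiction.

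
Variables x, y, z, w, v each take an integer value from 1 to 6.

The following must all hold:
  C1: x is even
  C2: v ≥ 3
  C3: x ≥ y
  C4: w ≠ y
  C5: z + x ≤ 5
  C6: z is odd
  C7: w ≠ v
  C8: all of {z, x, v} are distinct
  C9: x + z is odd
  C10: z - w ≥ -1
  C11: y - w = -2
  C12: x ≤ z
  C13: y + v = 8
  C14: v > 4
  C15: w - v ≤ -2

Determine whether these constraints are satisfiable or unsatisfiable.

Satisfiable

Try x = 2, y = 2, z = 3, w = 4, v = 6.
Check constraint 5: z + x = 5; constraint 10: z - w = -1. The remaining constraints are straightforward to verify.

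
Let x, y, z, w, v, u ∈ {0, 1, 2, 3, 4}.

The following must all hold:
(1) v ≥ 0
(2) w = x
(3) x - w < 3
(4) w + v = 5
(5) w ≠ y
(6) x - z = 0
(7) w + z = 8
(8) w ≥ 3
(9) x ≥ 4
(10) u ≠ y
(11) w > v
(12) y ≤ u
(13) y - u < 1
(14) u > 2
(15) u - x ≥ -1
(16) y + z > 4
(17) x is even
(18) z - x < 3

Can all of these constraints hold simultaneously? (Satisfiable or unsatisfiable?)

Satisfiable

The assignment x = 4, y = 2, z = 4, w = 4, v = 1, u = 4 works:
  constraint 3 holds since x - w = 0.
  constraint 4 holds since w + v = 5.
  constraint 6 holds since x - z = 0.
The rest check out directly.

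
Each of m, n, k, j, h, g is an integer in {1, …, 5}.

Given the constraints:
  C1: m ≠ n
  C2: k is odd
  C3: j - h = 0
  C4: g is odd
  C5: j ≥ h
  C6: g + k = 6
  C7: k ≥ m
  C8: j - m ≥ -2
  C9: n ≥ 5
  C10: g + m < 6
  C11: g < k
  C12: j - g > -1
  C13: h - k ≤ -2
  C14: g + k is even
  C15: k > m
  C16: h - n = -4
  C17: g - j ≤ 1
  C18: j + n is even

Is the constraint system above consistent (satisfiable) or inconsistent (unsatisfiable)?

Satisfiable

Take m = 3, n = 5, k = 5, j = 1, h = 1, g = 1. Then constraint 3: j - h = 0; constraint 6: g + k = 6, and every other listed constraint is also met.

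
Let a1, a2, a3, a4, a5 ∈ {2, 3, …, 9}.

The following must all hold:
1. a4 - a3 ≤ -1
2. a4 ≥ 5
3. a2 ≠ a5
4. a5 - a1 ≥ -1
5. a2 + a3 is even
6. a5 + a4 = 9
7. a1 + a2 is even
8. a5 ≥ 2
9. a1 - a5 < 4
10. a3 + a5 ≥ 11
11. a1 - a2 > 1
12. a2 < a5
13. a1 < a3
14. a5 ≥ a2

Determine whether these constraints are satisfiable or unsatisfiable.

Setting (a1, a2, a3, a4, a5) = (4, 2, 8, 6, 3) satisfies everything: constraint 1: a4 - a3 = -2; constraint 4: a5 - a1 = -1, and the others follow.

Satisfiable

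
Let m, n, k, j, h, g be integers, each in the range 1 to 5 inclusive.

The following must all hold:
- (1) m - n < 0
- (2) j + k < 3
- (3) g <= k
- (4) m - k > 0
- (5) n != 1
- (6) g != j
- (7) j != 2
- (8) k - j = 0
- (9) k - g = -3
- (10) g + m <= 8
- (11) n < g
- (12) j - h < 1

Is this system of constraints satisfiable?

Constraints 1, 3, 4, and 11 give m < n, n < g, g ≤ k, k < m. Chaining: m < n < g ≤ k < m, which forces m < m — impossible.

Unsatisfiable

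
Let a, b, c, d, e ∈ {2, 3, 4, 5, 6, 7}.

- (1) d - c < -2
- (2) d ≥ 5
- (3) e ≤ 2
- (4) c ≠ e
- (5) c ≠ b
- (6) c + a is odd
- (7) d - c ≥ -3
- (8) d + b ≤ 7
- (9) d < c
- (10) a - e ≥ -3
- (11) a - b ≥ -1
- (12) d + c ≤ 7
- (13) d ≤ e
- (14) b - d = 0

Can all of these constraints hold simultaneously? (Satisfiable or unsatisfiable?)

From constraints 2 and 13: e ≥ d and d ≥ 5, so e ≥ 5. From constraint 3: e ≤ 2. But 2 < 5, so no value of e works.

Unsatisfiable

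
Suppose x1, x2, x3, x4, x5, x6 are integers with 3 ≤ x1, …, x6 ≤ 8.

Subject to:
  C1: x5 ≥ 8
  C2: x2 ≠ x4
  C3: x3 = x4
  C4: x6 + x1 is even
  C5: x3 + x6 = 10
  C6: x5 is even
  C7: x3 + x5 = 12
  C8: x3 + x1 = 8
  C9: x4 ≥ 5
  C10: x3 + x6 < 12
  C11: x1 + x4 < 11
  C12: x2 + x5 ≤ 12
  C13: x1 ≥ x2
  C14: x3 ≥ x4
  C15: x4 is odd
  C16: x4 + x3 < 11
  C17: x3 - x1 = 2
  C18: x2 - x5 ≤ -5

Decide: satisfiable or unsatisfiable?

Unsatisfiable

From constraints 9 and 14: x3 ≥ x4 ≥ 5. From constraint 1: x5 ≥ 8. Hence x3 + x5 ≥ 13. But constraint 7 requires x3 + x5 = 12, and 12 < 13. Contradiction.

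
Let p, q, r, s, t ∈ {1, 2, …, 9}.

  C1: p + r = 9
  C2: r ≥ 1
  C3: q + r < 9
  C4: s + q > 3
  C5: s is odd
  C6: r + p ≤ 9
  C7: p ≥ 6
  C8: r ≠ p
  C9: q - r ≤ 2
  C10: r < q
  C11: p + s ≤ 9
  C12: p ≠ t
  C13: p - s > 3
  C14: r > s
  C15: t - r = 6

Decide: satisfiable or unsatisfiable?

Try p = 7, q = 4, r = 2, s = 1, t = 8.
Check constraint 1: p + r = 9; constraint 3: q + r = 6. The remaining constraints are straightforward to verify.

Satisfiable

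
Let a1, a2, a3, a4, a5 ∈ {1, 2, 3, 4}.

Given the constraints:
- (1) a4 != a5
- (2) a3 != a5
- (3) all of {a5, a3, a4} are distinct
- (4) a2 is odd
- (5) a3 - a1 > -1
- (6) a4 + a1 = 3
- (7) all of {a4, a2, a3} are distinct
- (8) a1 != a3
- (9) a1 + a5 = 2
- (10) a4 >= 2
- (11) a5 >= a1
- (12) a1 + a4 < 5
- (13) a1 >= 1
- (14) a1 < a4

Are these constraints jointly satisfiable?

One satisfying assignment is a1 = 1, a2 = 1, a3 = 3, a4 = 2, a5 = 1.
For the less obvious constraints — constraint 5: a3 - a1 = 2; constraint 6: a4 + a1 = 3; constraint 9: a1 + a5 = 2 — and the others hold by inspection.

Satisfiable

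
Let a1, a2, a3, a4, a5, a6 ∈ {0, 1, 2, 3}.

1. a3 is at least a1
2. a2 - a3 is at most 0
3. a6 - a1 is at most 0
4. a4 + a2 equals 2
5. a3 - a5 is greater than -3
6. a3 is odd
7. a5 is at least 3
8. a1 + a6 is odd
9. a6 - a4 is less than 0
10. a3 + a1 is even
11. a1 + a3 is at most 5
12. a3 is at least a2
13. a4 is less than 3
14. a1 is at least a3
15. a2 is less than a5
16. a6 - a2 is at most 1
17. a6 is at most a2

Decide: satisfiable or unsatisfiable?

Satisfiable

Take a1 = 1, a2 = 0, a3 = 1, a4 = 2, a5 = 3, a6 = 0. Then constraint 2: a2 - a3 = -1; constraint 3: a6 - a1 = -1, and every other listed constraint is also met.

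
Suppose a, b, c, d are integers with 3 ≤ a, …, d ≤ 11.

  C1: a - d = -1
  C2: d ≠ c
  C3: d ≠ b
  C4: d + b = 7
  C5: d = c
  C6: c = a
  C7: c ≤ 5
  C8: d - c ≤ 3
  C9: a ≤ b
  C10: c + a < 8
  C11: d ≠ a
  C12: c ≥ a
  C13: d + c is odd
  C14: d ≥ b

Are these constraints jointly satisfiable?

Unsatisfiable

From constraints 5 and 6, d = c = a, so d = a. But constraint 11 says d ≠ a. Contradiction.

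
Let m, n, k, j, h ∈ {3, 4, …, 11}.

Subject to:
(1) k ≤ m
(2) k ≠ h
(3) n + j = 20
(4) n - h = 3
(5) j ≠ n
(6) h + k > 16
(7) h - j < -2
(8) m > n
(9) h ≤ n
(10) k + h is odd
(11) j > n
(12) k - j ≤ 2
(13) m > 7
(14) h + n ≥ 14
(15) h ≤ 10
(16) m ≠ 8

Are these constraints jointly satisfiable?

Satisfiable

One satisfying assignment is m = 11, n = 9, k = 11, j = 11, h = 6.
For the less obvious constraints — constraint 3: n + j = 20; constraint 4: n - h = 3; constraint 6: h + k = 17 — and the others hold by inspection.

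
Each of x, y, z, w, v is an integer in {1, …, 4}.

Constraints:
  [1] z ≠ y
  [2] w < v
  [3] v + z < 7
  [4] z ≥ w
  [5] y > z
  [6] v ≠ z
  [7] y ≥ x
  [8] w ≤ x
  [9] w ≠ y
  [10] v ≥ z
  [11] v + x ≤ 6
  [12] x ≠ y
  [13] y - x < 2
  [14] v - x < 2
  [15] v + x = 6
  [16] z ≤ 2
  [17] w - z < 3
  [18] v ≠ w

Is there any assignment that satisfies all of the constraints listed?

Setting (x, y, z, w, v) = (3, 4, 1, 1, 3) satisfies everything: constraint 3: v + z = 4; constraint 11: v + x = 6, and the others follow.

Satisfiable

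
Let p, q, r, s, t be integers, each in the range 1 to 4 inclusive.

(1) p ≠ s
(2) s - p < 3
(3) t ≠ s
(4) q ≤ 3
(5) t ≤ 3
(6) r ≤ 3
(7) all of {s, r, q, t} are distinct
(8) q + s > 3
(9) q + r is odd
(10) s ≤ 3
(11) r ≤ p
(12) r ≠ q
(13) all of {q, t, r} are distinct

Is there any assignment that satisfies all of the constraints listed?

Constraints 4, 5, 6, and 10 confine each of s, r, q, t to the 3 values {1, …, 3} (the domain already gives each ≥ 1).
Constraint 7 requires all 4 of them to be distinct, but only 3 values are available — impossible by the pigeonhole principle.

Unsatisfiable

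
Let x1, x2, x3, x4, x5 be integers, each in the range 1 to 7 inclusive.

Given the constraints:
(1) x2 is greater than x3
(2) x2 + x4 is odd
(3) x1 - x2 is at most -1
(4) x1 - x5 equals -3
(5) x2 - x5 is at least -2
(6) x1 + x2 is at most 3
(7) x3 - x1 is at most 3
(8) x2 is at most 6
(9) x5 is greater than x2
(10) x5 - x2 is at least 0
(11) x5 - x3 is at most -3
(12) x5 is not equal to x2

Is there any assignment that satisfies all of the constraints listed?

Constraints 3, 7, 10, and 11 give x2 − x1 ≥ 1, x1 − x3 ≥ -3, x3 − x5 ≥ 3, x5 − x2 ≥ 0.
Adding all 4 inequalities: the left sides telescope to 0, and the right sides sum to 1 + (-3) + 3 + 0 = 1. So 0 ≥ 1, which is false.

Unsatisfiable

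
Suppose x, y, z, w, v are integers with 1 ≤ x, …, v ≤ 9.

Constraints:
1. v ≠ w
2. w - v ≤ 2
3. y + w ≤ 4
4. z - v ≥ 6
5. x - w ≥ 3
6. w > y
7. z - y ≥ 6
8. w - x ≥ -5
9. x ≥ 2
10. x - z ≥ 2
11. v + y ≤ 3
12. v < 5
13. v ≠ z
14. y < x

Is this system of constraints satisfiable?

Unsatisfiable

Constraints 2, 4, 8, and 10 give x − z ≥ 2, z − v ≥ 6, v − w ≥ -2, w − x ≥ -5.
Adding all 4 inequalities: the left sides telescope to 0, and the right sides sum to 2 + 6 + (-2) + (-5) = 1. So 0 ≥ 1, which is false.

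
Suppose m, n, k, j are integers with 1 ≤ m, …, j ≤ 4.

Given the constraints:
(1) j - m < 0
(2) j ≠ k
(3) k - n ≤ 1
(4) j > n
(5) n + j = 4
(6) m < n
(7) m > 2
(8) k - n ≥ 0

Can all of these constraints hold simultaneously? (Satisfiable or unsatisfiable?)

Constraints 1, 4, and 6 give j < m, m < n, n < j. Chaining: j < m < n < j, which forces j < j — impossible.

Unsatisfiable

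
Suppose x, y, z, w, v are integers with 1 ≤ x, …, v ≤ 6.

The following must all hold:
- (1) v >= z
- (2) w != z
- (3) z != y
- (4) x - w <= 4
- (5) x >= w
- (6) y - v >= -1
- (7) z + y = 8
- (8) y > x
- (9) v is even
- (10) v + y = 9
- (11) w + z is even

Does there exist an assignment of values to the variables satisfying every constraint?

Satisfiable

Take x = 2, y = 5, z = 3, w = 1, v = 4. Then constraint 4: x - w = 1; constraint 6: y - v = 1, and every other listed constraint is also met.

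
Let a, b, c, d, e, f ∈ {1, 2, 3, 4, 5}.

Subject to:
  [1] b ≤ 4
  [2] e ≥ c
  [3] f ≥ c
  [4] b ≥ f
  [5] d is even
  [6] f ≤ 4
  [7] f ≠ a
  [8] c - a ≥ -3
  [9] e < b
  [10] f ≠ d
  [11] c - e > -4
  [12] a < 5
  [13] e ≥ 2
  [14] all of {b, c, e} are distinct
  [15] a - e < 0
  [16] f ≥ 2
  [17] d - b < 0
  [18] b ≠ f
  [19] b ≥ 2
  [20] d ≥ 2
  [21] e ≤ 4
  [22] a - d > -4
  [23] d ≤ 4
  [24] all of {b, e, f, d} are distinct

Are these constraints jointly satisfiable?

Unsatisfiable

Constraints 1, 6, 13, 16, 19, 20, 21, and 23 confine each of b, e, f, d to the 3 values {2, …, 4}.
Constraint 24 requires all 4 of them to be distinct, but only 3 values are available — impossible by the pigeonhole principle.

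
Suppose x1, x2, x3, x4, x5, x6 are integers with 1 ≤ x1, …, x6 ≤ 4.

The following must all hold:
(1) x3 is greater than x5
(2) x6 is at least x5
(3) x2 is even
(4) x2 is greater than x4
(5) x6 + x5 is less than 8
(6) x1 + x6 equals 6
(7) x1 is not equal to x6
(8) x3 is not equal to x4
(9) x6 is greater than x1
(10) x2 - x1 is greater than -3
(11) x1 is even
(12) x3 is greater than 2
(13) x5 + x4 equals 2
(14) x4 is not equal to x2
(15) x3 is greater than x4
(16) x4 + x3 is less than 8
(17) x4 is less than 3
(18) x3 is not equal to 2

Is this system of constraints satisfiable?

One satisfying assignment is x1 = 2, x2 = 2, x3 = 4, x4 = 1, x5 = 1, x6 = 4.
For the less obvious constraints — constraint 5: x6 + x5 = 5; constraint 6: x1 + x6 = 6 — and the others hold by inspection.

Satisfiable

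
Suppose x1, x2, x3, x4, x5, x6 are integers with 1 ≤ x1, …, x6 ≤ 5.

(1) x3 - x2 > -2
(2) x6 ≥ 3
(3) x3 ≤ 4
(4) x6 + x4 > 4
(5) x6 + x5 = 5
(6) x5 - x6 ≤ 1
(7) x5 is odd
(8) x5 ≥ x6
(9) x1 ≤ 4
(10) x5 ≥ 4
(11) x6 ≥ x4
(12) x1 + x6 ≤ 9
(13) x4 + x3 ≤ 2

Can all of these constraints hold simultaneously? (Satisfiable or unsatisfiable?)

Unsatisfiable

From constraint 2: x6 ≥ 3. From constraint 10: x5 ≥ 4. Hence x6 + x5 ≥ 7. But constraint 5 requires x6 + x5 = 5, and 5 < 7. Contradiction.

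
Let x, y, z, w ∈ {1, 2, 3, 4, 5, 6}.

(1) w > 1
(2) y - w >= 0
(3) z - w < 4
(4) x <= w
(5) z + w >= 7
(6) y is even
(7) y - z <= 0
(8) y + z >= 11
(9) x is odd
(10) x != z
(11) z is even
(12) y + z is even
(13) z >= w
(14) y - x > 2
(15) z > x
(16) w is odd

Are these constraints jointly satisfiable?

Satisfiable

The assignment x = 1, y = 6, z = 6, w = 3 works:
  constraint 2 holds since y - w = 3.
  constraint 3 holds since z - w = 3.
  constraint 5 holds since z + w = 9.
The rest check out directly.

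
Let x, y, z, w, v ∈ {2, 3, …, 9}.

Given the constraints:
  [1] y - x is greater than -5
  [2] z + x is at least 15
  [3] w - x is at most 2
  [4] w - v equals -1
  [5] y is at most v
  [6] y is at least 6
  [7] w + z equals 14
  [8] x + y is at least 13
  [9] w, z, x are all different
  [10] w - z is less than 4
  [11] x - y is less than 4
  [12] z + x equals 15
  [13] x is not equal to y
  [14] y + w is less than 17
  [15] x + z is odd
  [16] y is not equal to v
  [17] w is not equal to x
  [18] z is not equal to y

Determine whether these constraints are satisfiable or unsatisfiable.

Setting (x, y, z, w, v) = (9, 7, 6, 8, 9) satisfies everything: constraint 1: y - x = -2; constraint 2: z + x = 15; constraint 3: w - x = -1, and the others follow.

Satisfiable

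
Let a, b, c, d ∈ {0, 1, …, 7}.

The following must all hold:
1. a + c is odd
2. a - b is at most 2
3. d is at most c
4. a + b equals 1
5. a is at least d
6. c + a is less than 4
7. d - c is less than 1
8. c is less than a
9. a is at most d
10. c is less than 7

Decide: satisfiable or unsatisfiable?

Unsatisfiable

Constraints 3, 8, and 9 give a ≤ d, d ≤ c, c < a. Chaining: a ≤ d ≤ c < a, which forces a < a — impossible.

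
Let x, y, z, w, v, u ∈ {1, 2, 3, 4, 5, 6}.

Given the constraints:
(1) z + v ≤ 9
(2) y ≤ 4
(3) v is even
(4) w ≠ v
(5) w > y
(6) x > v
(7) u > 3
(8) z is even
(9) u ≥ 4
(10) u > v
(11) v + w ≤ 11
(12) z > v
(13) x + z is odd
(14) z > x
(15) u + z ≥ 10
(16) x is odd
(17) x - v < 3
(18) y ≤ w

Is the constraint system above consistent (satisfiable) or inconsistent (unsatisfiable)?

Setting (x, y, z, w, v, u) = (3, 2, 6, 6, 2, 6) satisfies everything: constraint 1: z + v = 8; constraint 11: v + w = 8, and the others follow.

Satisfiable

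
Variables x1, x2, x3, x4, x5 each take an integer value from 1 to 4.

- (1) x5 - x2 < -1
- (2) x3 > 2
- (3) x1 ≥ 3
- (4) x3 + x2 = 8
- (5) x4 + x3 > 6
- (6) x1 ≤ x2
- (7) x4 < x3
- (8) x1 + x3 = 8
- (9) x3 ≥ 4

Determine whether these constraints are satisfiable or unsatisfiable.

Take x1 = 4, x2 = 4, x3 = 4, x4 = 3, x5 = 2. Then constraint 1: x5 - x2 = -2; constraint 4: x3 + x2 = 8; constraint 5: x4 + x3 = 7, and every other listed constraint is also met.

Satisfiable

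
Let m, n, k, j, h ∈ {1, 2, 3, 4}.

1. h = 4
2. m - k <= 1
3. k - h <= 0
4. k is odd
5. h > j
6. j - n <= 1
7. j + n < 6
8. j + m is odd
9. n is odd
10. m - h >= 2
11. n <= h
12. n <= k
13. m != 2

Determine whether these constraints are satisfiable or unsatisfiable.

Unsatisfiable

Constraints 2, 3, and 10 give h − k ≥ 0, k − m ≥ -1, m − h ≥ 2.
Adding all 3 inequalities: the left sides telescope to 0, and the right sides sum to 0 + (-1) + 2 = 1. So 0 ≥ 1, which is false.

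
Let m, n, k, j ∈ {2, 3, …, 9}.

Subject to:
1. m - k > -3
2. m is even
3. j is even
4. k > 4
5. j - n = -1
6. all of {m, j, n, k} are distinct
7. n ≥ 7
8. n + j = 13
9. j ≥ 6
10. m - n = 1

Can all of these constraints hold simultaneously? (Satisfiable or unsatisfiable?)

Take m = 8, n = 7, k = 9, j = 6. Then constraint 1: m - k = -1; constraint 5: j - n = -1; constraint 8: n + j = 13, and every other listed constraint is also met.

Satisfiable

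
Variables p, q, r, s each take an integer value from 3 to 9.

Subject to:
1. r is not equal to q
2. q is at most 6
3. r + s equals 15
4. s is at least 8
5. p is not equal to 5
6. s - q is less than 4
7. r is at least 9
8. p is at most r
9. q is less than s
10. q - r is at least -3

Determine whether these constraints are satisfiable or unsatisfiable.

From constraint 7: r ≥ 9. From constraint 4: s ≥ 8. Hence r + s ≥ 17. But constraint 3 requires r + s = 15, and 15 < 17. Contradiction.

Unsatisfiable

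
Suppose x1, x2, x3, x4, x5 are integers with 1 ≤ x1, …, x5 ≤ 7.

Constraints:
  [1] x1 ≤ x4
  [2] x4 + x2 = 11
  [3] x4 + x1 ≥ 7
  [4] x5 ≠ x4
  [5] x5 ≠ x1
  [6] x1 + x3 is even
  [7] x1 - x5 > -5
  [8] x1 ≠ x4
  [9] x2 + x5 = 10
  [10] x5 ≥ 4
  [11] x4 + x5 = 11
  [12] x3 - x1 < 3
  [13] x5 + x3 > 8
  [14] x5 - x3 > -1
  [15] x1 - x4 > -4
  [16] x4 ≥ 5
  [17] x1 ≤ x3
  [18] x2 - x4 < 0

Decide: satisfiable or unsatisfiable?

Satisfiable

One satisfying assignment is x1 = 3, x2 = 5, x3 = 5, x4 = 6, x5 = 5.
For the less obvious constraints — constraint 2: x4 + x2 = 11; constraint 3: x4 + x1 = 9 — and the others hold by inspection.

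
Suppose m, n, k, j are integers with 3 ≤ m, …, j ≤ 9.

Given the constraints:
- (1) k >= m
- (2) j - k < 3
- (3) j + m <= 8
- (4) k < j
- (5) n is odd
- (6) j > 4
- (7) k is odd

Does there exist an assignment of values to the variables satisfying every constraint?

Satisfiable

Try m = 3, n = 3, k = 3, j = 5.
Check constraint 2: j - k = 2; constraint 3: j + m = 8. The remaining constraints are straightforward to verify.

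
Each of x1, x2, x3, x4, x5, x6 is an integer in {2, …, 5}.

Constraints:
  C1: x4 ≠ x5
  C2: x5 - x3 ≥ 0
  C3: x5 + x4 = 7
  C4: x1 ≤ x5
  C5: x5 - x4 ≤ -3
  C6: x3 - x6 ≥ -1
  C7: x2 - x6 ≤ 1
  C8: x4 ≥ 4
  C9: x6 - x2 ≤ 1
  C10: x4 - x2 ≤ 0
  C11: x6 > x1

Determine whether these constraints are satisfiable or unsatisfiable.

Constraints 2, 5, 6, 7, and 10 give x5 − x3 ≥ 0, x3 − x6 ≥ -1, x6 − x2 ≥ -1, x2 − x4 ≥ 0, x4 − x5 ≥ 3.
Adding all 5 inequalities: the left sides telescope to 0, and the right sides sum to 0 + (-1) + (-1) + 0 + 3 = 1. So 0 ≥ 1, which is false.

Unsatisfiable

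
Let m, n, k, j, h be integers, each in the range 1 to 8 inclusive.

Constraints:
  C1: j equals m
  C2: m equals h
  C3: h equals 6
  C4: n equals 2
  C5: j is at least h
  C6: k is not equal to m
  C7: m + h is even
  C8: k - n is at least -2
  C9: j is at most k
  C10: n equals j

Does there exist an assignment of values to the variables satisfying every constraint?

Unsatisfiable

Constraint 4 fixes n = 2 and constraint 3 fixes h = 6. Constraints 1, 2, and 10 give n = j = m = h, so n = h. But 2 ≠ 6 — contradiction.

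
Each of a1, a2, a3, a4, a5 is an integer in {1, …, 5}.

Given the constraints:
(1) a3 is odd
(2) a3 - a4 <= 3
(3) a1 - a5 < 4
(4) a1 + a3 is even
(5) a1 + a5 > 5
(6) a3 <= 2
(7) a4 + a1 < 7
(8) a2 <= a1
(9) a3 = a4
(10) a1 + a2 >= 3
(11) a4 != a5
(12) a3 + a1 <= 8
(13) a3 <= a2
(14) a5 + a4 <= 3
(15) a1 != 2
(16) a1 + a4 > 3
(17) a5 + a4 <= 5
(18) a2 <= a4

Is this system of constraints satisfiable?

Satisfiable

One satisfying assignment is a1 = 5, a2 = 1, a3 = 1, a4 = 1, a5 = 2.
For the less obvious constraints — constraint 2: a3 - a4 = 0; constraint 3: a1 - a5 = 3; constraint 5: a1 + a5 = 7 — and the others hold by inspection.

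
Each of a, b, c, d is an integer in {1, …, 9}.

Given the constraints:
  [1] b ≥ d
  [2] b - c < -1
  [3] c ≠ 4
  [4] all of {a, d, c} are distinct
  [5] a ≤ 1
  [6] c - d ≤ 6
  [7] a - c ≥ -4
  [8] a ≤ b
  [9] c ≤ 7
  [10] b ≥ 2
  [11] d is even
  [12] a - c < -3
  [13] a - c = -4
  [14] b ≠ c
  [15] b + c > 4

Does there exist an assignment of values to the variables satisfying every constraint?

Setting (a, b, c, d) = (1, 2, 5, 2) satisfies everything: constraint 2: b - c = -3; constraint 6: c - d = 3; constraint 7: a - c = -4, and the others follow.

Satisfiable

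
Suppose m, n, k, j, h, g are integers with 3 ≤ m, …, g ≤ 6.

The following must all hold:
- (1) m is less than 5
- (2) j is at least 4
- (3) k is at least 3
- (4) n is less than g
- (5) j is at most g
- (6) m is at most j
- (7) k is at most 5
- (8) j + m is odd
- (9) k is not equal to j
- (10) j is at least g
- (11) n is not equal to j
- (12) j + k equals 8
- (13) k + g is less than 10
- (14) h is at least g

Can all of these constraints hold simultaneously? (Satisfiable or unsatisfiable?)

Take m = 4, n = 3, k = 3, j = 5, h = 5, g = 5. Then constraint 12: j + k = 8; constraint 13: k + g = 8, and every other listed constraint is also met.

Satisfiable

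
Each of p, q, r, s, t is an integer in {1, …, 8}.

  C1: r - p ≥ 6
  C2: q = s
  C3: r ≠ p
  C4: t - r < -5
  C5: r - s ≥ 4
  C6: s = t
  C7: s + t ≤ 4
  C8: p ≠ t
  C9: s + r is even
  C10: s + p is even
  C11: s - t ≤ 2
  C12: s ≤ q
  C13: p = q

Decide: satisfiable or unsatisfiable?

Unsatisfiable

From constraints 2, 6, and 13, p = q = s = t, so p = t. But constraint 8 says p ≠ t. Contradiction.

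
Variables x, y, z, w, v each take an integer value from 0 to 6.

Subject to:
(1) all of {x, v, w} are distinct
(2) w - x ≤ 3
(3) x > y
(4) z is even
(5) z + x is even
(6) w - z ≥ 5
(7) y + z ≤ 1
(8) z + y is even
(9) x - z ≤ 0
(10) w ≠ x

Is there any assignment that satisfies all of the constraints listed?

Constraints 2, 6, and 9 give z − x ≥ 0, x − w ≥ -3, w − z ≥ 5.
Adding all 3 inequalities: the left sides telescope to 0, and the right sides sum to 0 + (-3) + 5 = 2. So 0 ≥ 2, which is false.

Unsatisfiable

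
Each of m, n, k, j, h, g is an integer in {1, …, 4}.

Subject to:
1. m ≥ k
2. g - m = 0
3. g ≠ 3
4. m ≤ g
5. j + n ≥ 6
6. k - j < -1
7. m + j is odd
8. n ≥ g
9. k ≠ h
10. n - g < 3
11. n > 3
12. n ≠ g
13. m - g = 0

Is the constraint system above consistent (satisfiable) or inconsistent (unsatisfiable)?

The assignment m = 2, n = 4, k = 1, j = 3, h = 3, g = 2 works:
  constraint 2 holds since g - m = 0.
  constraint 5 holds since j + n = 7.
The rest check out directly.

Satisfiable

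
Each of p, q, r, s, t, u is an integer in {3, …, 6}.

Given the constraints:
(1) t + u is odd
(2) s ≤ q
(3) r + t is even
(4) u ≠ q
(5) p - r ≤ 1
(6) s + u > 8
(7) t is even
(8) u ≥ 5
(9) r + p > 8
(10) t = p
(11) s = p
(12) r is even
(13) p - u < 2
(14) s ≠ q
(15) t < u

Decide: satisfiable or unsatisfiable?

Satisfiable

Try p = 4, q = 6, r = 6, s = 4, t = 4, u = 5.
Check constraint 5: p - r = -2; constraint 6: s + u = 9. The remaining constraints are straightforward to verify.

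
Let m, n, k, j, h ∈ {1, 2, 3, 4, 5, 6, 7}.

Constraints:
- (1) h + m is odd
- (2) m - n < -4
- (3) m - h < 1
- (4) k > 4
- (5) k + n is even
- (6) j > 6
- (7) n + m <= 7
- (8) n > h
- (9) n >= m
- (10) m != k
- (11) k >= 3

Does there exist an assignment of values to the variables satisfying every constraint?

Satisfiable

Setting (m, n, k, j, h) = (1, 6, 6, 7, 2) satisfies everything: constraint 2: m - n = -5; constraint 3: m - h = -1, and the others follow.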